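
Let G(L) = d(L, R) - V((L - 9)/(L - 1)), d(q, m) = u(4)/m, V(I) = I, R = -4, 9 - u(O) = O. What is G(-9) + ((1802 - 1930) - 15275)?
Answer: -308121/20 ≈ -15406.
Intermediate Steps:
u(O) = 9 - O
d(q, m) = 5/m (d(q, m) = (9 - 1*4)/m = (9 - 4)/m = 5/m)
G(L) = -5/4 - (-9 + L)/(-1 + L) (G(L) = 5/(-4) - (L - 9)/(L - 1) = 5*(-¼) - (-9 + L)/(-1 + L) = -5/4 - (-9 + L)/(-1 + L))
G(-9) + ((1802 - 1930) - 15275) = (41 - 9*(-9))/(4*(-1 - 9)) + ((1802 - 1930) - 15275) = (¼)*(41 + 81)/(-10) + (-128 - 15275) = (¼)*(-⅒)*122 - 15403 = -61/20 - 15403 = -308121/20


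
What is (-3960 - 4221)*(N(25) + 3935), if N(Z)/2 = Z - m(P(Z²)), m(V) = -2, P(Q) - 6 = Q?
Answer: -32634009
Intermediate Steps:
P(Q) = 6 + Q
N(Z) = 4 + 2*Z (N(Z) = 2*(Z - 1*(-2)) = 2*(Z + 2) = 2*(2 + Z) = 4 + 2*Z)
(-3960 - 4221)*(N(25) + 3935) = (-3960 - 4221)*((4 + 2*25) + 3935) = -8181*((4 + 50) + 3935) = -8181*(54 + 3935) = -8181*3989 = -32634009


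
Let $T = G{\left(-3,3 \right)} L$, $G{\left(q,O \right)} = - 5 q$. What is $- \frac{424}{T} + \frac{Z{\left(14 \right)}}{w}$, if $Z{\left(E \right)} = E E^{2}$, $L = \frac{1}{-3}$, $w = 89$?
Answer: $\frac{51456}{445} \approx 115.63$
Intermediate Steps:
$L = - \frac{1}{3} \approx -0.33333$
$Z{\left(E \right)} = E^{3}$
$T = -5$ ($T = \left(-5\right) \left(-3\right) \left(- \frac{1}{3}\right) = 15 \left(- \frac{1}{3}\right) = -5$)
$- \frac{424}{T} + \frac{Z{\left(14 \right)}}{w} = - \frac{424}{-5} + \frac{14^{3}}{89} = \left(-424\right) \left(- \frac{1}{5}\right) + 2744 \cdot \frac{1}{89} = \frac{424}{5} + \frac{2744}{89} = \frac{51456}{445}$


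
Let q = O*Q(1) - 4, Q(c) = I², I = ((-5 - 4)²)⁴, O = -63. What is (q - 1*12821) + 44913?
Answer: -116740271897633895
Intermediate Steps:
I = 43046721 (I = ((-9)²)⁴ = 81⁴ = 43046721)
Q(c) = 1853020188851841 (Q(c) = 43046721² = 1853020188851841)
q = -116740271897665987 (q = -63*1853020188851841 - 4 = -116740271897665983 - 4 = -116740271897665987)
(q - 1*12821) + 44913 = (-116740271897665987 - 1*12821) + 44913 = (-116740271897665987 - 12821) + 44913 = -116740271897678808 + 44913 = -116740271897633895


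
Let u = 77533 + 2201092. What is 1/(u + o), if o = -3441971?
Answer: -1/1163346 ≈ -8.5959e-7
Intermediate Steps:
u = 2278625
1/(u + o) = 1/(2278625 - 3441971) = 1/(-1163346) = -1/1163346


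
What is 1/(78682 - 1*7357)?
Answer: 1/71325 ≈ 1.4020e-5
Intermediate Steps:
1/(78682 - 1*7357) = 1/(78682 - 7357) = 1/71325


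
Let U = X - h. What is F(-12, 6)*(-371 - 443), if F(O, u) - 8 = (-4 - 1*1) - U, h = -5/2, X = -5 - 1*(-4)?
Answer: -1221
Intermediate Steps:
X = -1 (X = -5 + 4 = -1)
h = -5/2 (h = -5*½ = -5/2 ≈ -2.5000)
U = 3/2 (U = -1 - 1*(-5/2) = -1 + 5/2 = 3/2 ≈ 1.5000)
F(O, u) = 3/2 (F(O, u) = 8 + ((-4 - 1*1) - 1*3/2) = 8 + ((-4 - 1) - 3/2) = 8 + (-5 - 3/2) = 8 - 13/2 = 3/2)
F(-12, 6)*(-371 - 443) = 3*(-371 - 443)/2 = (3/2)*(-814) = -1221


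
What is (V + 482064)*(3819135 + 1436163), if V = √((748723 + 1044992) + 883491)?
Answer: 2533389975072 + 5255298*√2677206 ≈ 2.5420e+12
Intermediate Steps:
V = √2677206 (V = √(1793715 + 883491) = √2677206 ≈ 1636.2)
(V + 482064)*(3819135 + 1436163) = (√2677206 + 482064)*(3819135 + 1436163) = (482064 + √2677206)*5255298 = 2533389975072 + 5255298*√2677206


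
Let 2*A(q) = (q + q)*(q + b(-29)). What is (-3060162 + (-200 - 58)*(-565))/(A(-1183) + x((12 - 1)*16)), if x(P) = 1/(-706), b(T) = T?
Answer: -2057560752/1012259975 ≈ -2.0326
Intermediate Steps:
x(P) = -1/706
A(q) = q*(-29 + q) (A(q) = ((q + q)*(q - 29))/2 = ((2*q)*(-29 + q))/2 = (2*q*(-29 + q))/2 = q*(-29 + q))
(-3060162 + (-200 - 58)*(-565))/(A(-1183) + x((12 - 1)*16)) = (-3060162 + (-200 - 58)*(-565))/(-1183*(-29 - 1183) - 1/706) = (-3060162 - 258*(-565))/(-1183*(-1212) - 1/706) = (-3060162 + 145770)/(1433796 - 1/706) = -2914392/1012259975/706 = -2914392*706/1012259975 = -2057560752/1012259975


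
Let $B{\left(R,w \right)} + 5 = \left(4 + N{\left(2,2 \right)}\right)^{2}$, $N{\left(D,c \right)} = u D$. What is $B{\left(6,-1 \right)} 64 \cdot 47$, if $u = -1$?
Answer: $-3008$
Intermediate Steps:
$N{\left(D,c \right)} = - D$
$B{\left(R,w \right)} = -1$ ($B{\left(R,w \right)} = -5 + \left(4 - 2\right)^{2} = -5 + 2^{2} = -5 + 4 = -1$)
$B{\left(6,-1 \right)} 64 \cdot 47 = \left(-1\right) 64 \cdot 47 = \left(-64\right) 47 = -3008$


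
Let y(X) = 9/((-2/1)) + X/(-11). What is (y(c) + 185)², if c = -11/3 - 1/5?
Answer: 3561821761/108900 ≈ 32707.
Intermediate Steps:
c = -58/15 (c = -11*⅓ - 1*⅕ = -11/3 - ⅕ = -58/15 ≈ -3.8667)
y(X) = -9/2 - X/11 (y(X) = 9/((-2*1)) + X*(-1/11) = 9/(-2) - X/11 = 9*(-½) - X/11 = -9/2 - X/11)
(y(c) + 185)² = ((-9/2 - 1/11*(-58/15)) + 185)² = ((-9/2 + 58/165) + 185)² = (-1369/330 + 185)² = (59681/330)² = 3561821761/108900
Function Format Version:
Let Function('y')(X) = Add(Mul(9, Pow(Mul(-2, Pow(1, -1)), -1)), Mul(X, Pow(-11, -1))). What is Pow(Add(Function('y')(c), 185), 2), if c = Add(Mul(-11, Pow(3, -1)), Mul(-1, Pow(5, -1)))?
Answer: Rational(3561821761, 108900) ≈ 32707.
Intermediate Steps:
c = Rational(-58, 15) (c = Add(Mul(-11, Rational(1, 3)), Mul(-1, Rational(1, 5))) = Add(Rational(-11, 3), Rational(-1, 5)) = Rational(-58, 15) ≈ -3.8667)
Function('y')(X) = Add(Rational(-9, 2), Mul(Rational(-1, 11), X)) (Function('y')(X) = Add(Mul(9, Pow(Mul(-2, 1), -1)), Mul(X, Rational(-1, 11))) = Add(Mul(9, Pow(-2, -1)), Mul(Rational(-1, 11), X)) = Add(Mul(9, Rational(-1, 2)), Mul(Rational(-1, 11), X)) = Add(Rational(-9, 2), Mul(Rational(-1, 11), X)))
Pow(Add(Function('y')(c), 185), 2) = Pow(Add(Add(Rational(-9, 2), Mul(Rational(-1, 11), Rational(-58, 15))), 185), 2) = Pow(Add(Add(Rational(-9, 2), Rational(58, 165)), 185), 2) = Pow(Add(Rational(-1369, 330), 185), 2) = Pow(Rational(59681, 330), 2) = Rational(3561821761, 108900)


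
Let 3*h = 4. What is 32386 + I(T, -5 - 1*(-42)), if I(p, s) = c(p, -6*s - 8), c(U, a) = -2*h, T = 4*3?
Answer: 97150/3 ≈ 32383.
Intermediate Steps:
h = 4/3 (h = (1/3)*4 = 4/3 ≈ 1.3333)
T = 12
c(U, a) = -8/3 (c(U, a) = -2*4/3 = -8/3)
I(p, s) = -8/3
32386 + I(T, -5 - 1*(-42)) = 32386 - 8/3 = 97150/3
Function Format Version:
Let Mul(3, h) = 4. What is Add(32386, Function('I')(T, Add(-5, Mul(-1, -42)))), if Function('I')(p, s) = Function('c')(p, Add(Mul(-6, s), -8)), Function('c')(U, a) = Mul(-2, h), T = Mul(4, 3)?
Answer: Rational(97150, 3) ≈ 32383.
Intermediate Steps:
h = Rational(4, 3) (h = Mul(Rational(1, 3), 4) = Rational(4, 3) ≈ 1.3333)
T = 12
Function('c')(U, a) = Rational(-8, 3) (Function('c')(U, a) = Mul(-2, Rational(4, 3)) = Rational(-8, 3))
Function('I')(p, s) = Rational(-8, 3)
Add(32386, Function('I')(T, Add(-5, Mul(-1, -42)))) = Add(32386, Rational(-8, 3)) = Rational(97150, 3)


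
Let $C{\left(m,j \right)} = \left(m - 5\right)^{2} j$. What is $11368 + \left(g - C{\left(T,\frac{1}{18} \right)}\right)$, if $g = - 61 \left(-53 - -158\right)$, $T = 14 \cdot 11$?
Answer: $\frac{67133}{18} \approx 3729.6$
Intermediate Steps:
$T = 154$
$C{\left(m,j \right)} = j \left(-5 + m\right)^{2}$ ($C{\left(m,j \right)} = \left(-5 + m\right)^{2} j = j \left(-5 + m\right)^{2}$)
$g = -6405$ ($g = - 61 \left(-53 + 158\right) = \left(-61\right) 105 = -6405$)
$11368 + \left(g - C{\left(T,\frac{1}{18} \right)}\right) = 11368 - \left(6405 + \frac{\left(-5 + 154\right)^{2}}{18}\right) = 11368 - \left(6405 + \frac{149^{2}}{18}\right) = 11368 - \left(6405 + \frac{1}{18} \cdot 22201\right) = 11368 - \frac{137491}{18} = \frac{67133}{18}$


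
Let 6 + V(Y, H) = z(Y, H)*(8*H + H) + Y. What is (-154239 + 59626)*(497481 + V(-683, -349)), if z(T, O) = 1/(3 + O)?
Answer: -16263328777049/346 ≈ -4.7004e+10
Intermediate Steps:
V(Y, H) = -6 + Y + 9*H/(3 + H) (V(Y, H) = -6 + ((8*H + H)/(3 + H) + Y) = -6 + ((9*H)/(3 + H) + Y) = -6 + (9*H/(3 + H) + Y) = -6 + (Y + 9*H/(3 + H)) = -6 + Y + 9*H/(3 + H))
(-154239 + 59626)*(497481 + V(-683, -349)) = (-154239 + 59626)*(497481 + (9*(-349) + (-6 - 683)*(3 - 349))/(3 - 349)) = -94613*(497481 + (-3141 - 689*(-346))/(-346)) = -94613*(497481 - (-3141 + 238394)/346) = -94613*(497481 - 1/346*235253) = -94613*(497481 - 235253/346) = -94613*171893173/346 = -16263328777049/346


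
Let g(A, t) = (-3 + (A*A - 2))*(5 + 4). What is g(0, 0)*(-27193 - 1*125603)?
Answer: 6875820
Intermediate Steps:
g(A, t) = -45 + 9*A² (g(A, t) = (-3 + (A² - 2))*9 = (-3 + (-2 + A²))*9 = (-5 + A²)*9 = -45 + 9*A²)
g(0, 0)*(-27193 - 1*125603) = (-45 + 9*0²)*(-27193 - 1*125603) = (-45 + 9*0)*(-27193 - 125603) = (-45 + 0)*(-152796) = -45*(-152796) = 6875820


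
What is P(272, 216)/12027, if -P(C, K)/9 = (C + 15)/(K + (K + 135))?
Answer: -41/108243 ≈ -0.00037878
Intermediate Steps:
P(C, K) = -9*(15 + C)/(135 + 2*K) (P(C, K) = -9*(C + 15)/(K + (K + 135)) = -9*(15 + C)/(K + (135 + K)) = -9*(15 + C)/(135 + 2*K))
P(272, 216)/12027 = (9*(-15 - 1*272)/(135 + 2*216))/12027 = (9*(-15 - 272)/(135 + 432))*(1/12027) = (9*(-287)/567)*(1/12027) = (9*(1/567)*(-287))*(1/12027) = -41/9*1/12027 = -41/108243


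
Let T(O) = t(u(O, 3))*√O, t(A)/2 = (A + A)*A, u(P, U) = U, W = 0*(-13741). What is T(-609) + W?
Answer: 36*I*√609 ≈ 888.41*I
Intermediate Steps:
W = 0
t(A) = 4*A² (t(A) = 2*((A + A)*A) = 2*((2*A)*A) = 2*(2*A²) = 4*A²)
T(O) = 36*√O (T(O) = (4*3²)*√O = (4*9)*√O = 36*√O)
T(-609) + W = 36*√(-609) + 0 = 36*(I*√609) + 0 = 36*I*√609 + 0 = 36*I*√609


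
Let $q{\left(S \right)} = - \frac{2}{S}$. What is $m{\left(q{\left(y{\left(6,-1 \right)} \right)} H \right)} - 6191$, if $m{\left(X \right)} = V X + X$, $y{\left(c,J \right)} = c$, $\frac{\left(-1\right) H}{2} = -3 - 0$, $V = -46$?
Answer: $-6101$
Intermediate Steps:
$H = 6$ ($H = - 2 \left(-3 - 0\right) = - 2 \left(-3 + 0\right) = \left(-2\right) \left(-3\right) = 6$)
$m{\left(X \right)} = - 45 X$ ($m{\left(X \right)} = - 46 X + X = - 45 X$)
$m{\left(q{\left(y{\left(6,-1 \right)} \right)} H \right)} - 6191 = - 45 - \frac{2}{6} \cdot 6 - 6191 = - 45 \left(-2\right) \frac{1}{6} \cdot 6 - 6191 = - 45 \left(\left(- \frac{1}{3}\right) 6\right) - 6191 = \left(-45\right) \left(-2\right) - 6191 = 90 - 6191 = -6101$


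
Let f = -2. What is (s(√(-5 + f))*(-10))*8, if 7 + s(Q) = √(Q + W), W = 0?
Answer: 560 - 80*7^(¼)*√I ≈ 467.99 - 92.013*I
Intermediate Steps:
s(Q) = -7 + √Q (s(Q) = -7 + √(Q + 0) = -7 + √Q)
(s(√(-5 + f))*(-10))*8 = ((-7 + √(√(-5 - 2)))*(-10))*8 = ((-7 + √(√(-7)))*(-10))*8 = ((-7 + √(I*√7))*(-10))*8 = ((-7 + 7^(¼)*√I)*(-10))*8 = (70 - 10*7^(¼)*√I)*8 = 560 - 80*7^(¼)*√I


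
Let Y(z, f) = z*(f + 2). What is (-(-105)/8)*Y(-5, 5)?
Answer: -3675/8 ≈ -459.38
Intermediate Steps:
Y(z, f) = z*(2 + f)
(-(-105)/8)*Y(-5, 5) = (-(-105)/8)*(-5*(2 + 5)) = (-(-105)/8)*(-5*7) = -3*(-35/8)*(-35) = (105/8)*(-35) = -3675/8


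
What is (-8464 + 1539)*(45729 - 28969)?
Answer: -116063000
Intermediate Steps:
(-8464 + 1539)*(45729 - 28969) = -6925*16760 = -116063000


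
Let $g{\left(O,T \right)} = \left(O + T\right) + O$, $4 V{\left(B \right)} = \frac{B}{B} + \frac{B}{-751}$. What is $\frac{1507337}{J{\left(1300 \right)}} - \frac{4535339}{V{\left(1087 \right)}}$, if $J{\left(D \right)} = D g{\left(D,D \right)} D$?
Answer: $\frac{143905172636061643}{3549000000} \approx 4.0548 \cdot 10^{7}$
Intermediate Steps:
$V{\left(B \right)} = \frac{1}{4} - \frac{B}{3004}$ ($V{\left(B \right)} = \frac{\frac{B}{B} + \frac{B}{-751}}{4} = \frac{1 + B \left(- \frac{1}{751}\right)}{4} = \frac{1 - \frac{B}{751}}{4} = \frac{1}{4} - \frac{B}{3004}$)
$g{\left(O,T \right)} = T + 2 O$
$J{\left(D \right)} = 3 D^{3}$ ($J{\left(D \right)} = D \left(D + 2 D\right) D = D 3 D D = 3 D^{2} D = 3 D^{3}$)
$\frac{1507337}{J{\left(1300 \right)}} - \frac{4535339}{V{\left(1087 \right)}} = \frac{1507337}{3 \cdot 1300^{3}} - \frac{4535339}{\frac{1}{4} - \frac{1087}{3004}} = \frac{1507337}{3 \cdot 2197000000} - \frac{4535339}{\frac{1}{4} - \frac{1087}{3004}} = \frac{1507337}{6591000000} - \frac{4535339}{- \frac{84}{751}} = 1507337 \cdot \frac{1}{6591000000} - - \frac{3406039589}{84} = \frac{115949}{507000000} + \frac{3406039589}{84} = \frac{143905172636061643}{3549000000}$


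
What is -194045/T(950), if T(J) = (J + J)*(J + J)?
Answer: -38809/722000 ≈ -0.053752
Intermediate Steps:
T(J) = 4*J² (T(J) = (2*J)*(2*J) = 4*J²)
-194045/T(950) = -194045/(4*950²) = -194045/(4*902500) = -194045/3610000 = -194045*1/3610000 = -38809/722000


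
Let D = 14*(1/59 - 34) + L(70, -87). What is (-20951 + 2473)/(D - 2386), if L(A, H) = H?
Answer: 1090202/173977 ≈ 6.2664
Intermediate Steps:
D = -33203/59 (D = 14*(1/59 - 34) - 87 = 14*(-2005/59) - 87 = -28070/59 - 87 = -33203/59 ≈ -562.76)
(-20951 + 2473)/(D - 2386) = (-20951 + 2473)/(-33203/59 - 2386) = -18478/(-173977/59) = -18478*(-59/173977) = 1090202/173977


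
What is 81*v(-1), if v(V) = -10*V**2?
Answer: -810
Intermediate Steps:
81*v(-1) = 81*(-10*(-1)**2) = 81*(-10*1) = 81*(-10) = -810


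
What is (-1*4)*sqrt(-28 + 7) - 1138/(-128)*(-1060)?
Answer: -150785/16 - 4*I*sqrt(21) ≈ -9424.1 - 18.33*I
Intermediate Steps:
(-1*4)*sqrt(-28 + 7) - 1138/(-128)*(-1060) = -4*I*sqrt(21) - 1138*(-1/128)*(-1060) = -4*I*sqrt(21) + (569/64)*(-1060) = -4*I*sqrt(21) - 150785/16 = -150785/16 - 4*I*sqrt(21)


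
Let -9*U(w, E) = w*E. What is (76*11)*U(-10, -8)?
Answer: -66880/9 ≈ -7431.1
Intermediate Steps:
U(w, E) = -E*w/9 (U(w, E) = -w*E/9 = -E*w/9)
(76*11)*U(-10, -8) = (76*11)*(-1/9*(-8)*(-10)) = 836*(-80/9) = -66880/9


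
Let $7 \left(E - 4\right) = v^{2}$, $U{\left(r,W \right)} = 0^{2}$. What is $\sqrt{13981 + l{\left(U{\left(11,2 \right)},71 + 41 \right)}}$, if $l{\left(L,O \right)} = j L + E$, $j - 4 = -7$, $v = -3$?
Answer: $\frac{4 \sqrt{42833}}{7} \approx 118.26$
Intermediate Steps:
$j = -3$ ($j = 4 - 7 = -3$)
$U{\left(r,W \right)} = 0$
$E = \frac{37}{7}$ ($E = 4 + \frac{\left(-3\right)^{2}}{7} = 4 + \frac{1}{7} \cdot 9 = 4 + \frac{9}{7} = \frac{37}{7} \approx 5.2857$)
$l{\left(L,O \right)} = \frac{37}{7} - 3 L$ ($l{\left(L,O \right)} = - 3 L + \frac{37}{7} = \frac{37}{7} - 3 L$)
$\sqrt{13981 + l{\left(U{\left(11,2 \right)},71 + 41 \right)}} = \sqrt{13981 + \left(\frac{37}{7} - 0\right)} = \sqrt{13981 + \left(\frac{37}{7} + 0\right)} = \sqrt{13981 + \frac{37}{7}} = \sqrt{\frac{97904}{7}} = \frac{4 \sqrt{42833}}{7}$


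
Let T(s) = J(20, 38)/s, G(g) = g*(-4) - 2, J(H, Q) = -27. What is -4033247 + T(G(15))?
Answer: -250061287/62 ≈ -4.0332e+6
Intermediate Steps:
G(g) = -2 - 4*g (G(g) = -4*g - 2 = -2 - 4*g)
T(s) = -27/s
-4033247 + T(G(15)) = -4033247 - 27/(-2 - 4*15) = -4033247 - 27/(-2 - 60) = -4033247 - 27/(-62) = -4033247 - 27*(-1/62) = -4033247 + 27/62 = -250061287/62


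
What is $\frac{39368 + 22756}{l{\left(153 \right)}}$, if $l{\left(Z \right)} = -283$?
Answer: $- \frac{62124}{283} \approx -219.52$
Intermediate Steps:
$\frac{39368 + 22756}{l{\left(153 \right)}} = \frac{39368 + 22756}{-283} = 62124 \left(- \frac{1}{283}\right) = - \frac{62124}{283}$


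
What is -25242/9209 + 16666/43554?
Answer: -472956437/200544393 ≈ -2.3584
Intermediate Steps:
-25242/9209 + 16666/43554 = -25242*1/9209 + 16666*(1/43554) = -25242/9209 + 8333/21777 = -472956437/200544393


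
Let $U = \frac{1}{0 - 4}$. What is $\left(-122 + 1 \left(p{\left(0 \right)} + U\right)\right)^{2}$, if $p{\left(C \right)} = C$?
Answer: $\frac{239121}{16} \approx 14945.0$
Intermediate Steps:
$U = - \frac{1}{4}$ ($U = \frac{1}{-4} = - \frac{1}{4} \approx -0.25$)
$\left(-122 + 1 \left(p{\left(0 \right)} + U\right)\right)^{2} = \left(-122 + 1 \left(0 - \frac{1}{4}\right)\right)^{2} = \left(-122 + 1 \left(- \frac{1}{4}\right)\right)^{2} = \left(-122 - \frac{1}{4}\right)^{2} = \left(- \frac{489}{4}\right)^{2} = \frac{239121}{16}$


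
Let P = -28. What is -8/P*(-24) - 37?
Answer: -307/7 ≈ -43.857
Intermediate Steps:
-8/P*(-24) - 37 = -8/(-28)*(-24) - 37 = -8*(-1/28)*(-24) - 37 = (2/7)*(-24) - 37 = -48/7 - 37 = -307/7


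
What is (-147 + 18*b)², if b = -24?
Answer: 335241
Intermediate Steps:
(-147 + 18*b)² = (-147 + 18*(-24))² = (-147 - 432)² = (-579)² = 335241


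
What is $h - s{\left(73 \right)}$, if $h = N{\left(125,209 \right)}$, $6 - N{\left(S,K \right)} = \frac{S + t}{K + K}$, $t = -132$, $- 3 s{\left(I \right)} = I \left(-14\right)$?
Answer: $- \frac{419651}{1254} \approx -334.65$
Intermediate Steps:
$s{\left(I \right)} = \frac{14 I}{3}$ ($s{\left(I \right)} = - \frac{I \left(-14\right)}{3} = - \frac{\left(-14\right) I}{3} = \frac{14 I}{3}$)
$N{\left(S,K \right)} = 6 - \frac{-132 + S}{2 K}$ ($N{\left(S,K \right)} = 6 - \frac{S - 132}{K + K} = 6 - \frac{-132 + S}{2 K}$)
$h = \frac{2515}{418}$ ($h = \frac{132 - 125 + 12 \cdot 209}{2 \cdot 209} = \frac{1}{2} \cdot \frac{1}{209} \left(132 - 125 + 2508\right) = \frac{1}{2} \cdot \frac{1}{209} \cdot 2515 = \frac{2515}{418} \approx 6.0167$)
$h - s{\left(73 \right)} = \frac{2515}{418} - \frac{14}{3} \cdot 73 = \frac{2515}{418} - \frac{1022}{3} = - \frac{419651}{1254}$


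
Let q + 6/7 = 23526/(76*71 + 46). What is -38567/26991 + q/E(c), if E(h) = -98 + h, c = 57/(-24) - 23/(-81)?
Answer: -16266368016337/11114618248881 ≈ -1.4635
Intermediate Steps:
c = -1355/648 (c = 57*(-1/24) - 23*(-1/81) = -19/8 + 23/81 = -1355/648 ≈ -2.0910)
q = 22005/6349 (q = -6/7 + 23526/(76*71 + 46) = -6/7 + 23526/(5396 + 46) = -6/7 + 23526/5442 = -6/7 + 23526*(1/5442) = -6/7 + 3921/907 = 22005/6349 ≈ 3.4659)
-38567/26991 + q/E(c) = -38567/26991 + 22005/(6349*(-98 - 1355/648)) = -38567*1/26991 + 22005/(6349*(-64859/648)) = -38567/26991 + (22005/6349)*(-648/64859) = -38567/26991 - 14259240/411789791 = -16266368016337/11114618248881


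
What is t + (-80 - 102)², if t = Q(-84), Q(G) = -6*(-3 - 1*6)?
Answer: 33178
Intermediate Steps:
Q(G) = 54 (Q(G) = -6*(-3 - 6) = -6*(-9) = 54)
t = 54
t + (-80 - 102)² = 54 + (-80 - 102)² = 54 + (-182)² = 54 + 33124 = 33178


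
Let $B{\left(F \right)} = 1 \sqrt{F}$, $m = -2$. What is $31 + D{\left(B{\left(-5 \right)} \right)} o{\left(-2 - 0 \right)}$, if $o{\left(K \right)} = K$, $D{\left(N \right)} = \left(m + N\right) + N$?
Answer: $35 - 4 i \sqrt{5} \approx 35.0 - 8.9443 i$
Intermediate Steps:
$B{\left(F \right)} = \sqrt{F}$
$D{\left(N \right)} = -2 + 2 N$ ($D{\left(N \right)} = \left(-2 + N\right) + N = -2 + 2 N$)
$31 + D{\left(B{\left(-5 \right)} \right)} o{\left(-2 - 0 \right)} = 31 + \left(-2 + 2 \sqrt{-5}\right) \left(-2 - 0\right) = 31 + \left(-2 + 2 i \sqrt{5}\right) \left(-2 + 0\right) = 31 + \left(-2 + 2 i \sqrt{5}\right) \left(-2\right) = 31 + \left(4 - 4 i \sqrt{5}\right) = 35 - 4 i \sqrt{5}$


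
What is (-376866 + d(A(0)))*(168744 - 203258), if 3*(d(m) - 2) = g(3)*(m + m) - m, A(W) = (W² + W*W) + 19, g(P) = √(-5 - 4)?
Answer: 39021908054/3 - 1311532*I ≈ 1.3007e+10 - 1.3115e+6*I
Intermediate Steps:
g(P) = 3*I (g(P) = √(-9) = 3*I)
A(W) = 19 + 2*W² (A(W) = (W² + W²) + 19 = 2*W² + 19 = 19 + 2*W²)
d(m) = 2 - m/3 + 2*I*m (d(m) = 2 + ((3*I)*(m + m) - m)/3 = 2 + ((3*I)*(2*m) - m)/3 = 2 + (6*I*m - m)/3 = 2 + (-m + 6*I*m)/3 = 2 + (-m/3 + 2*I*m) = 2 - m/3 + 2*I*m)
(-376866 + d(A(0)))*(168744 - 203258) = (-376866 + (2 - (19 + 2*0²)/3 + 2*I*(19 + 2*0²)))*(168744 - 203258) = (-376866 + (2 - (19 + 2*0)/3 + 2*I*(19 + 2*0)))*(-34514) = (-376866 + (2 - (19 + 0)/3 + 2*I*(19 + 0)))*(-34514) = (-376866 + (2 - ⅓*19 + 2*I*19))*(-34514) = (-376866 + (2 - 19/3 + 38*I))*(-34514) = (-376866 + (-13/3 + 38*I))*(-34514) = (-1130611/3 + 38*I)*(-34514) = 39021908054/3 - 1311532*I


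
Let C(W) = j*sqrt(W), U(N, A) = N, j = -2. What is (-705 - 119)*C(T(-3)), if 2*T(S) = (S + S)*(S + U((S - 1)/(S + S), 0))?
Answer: 1648*sqrt(7) ≈ 4360.2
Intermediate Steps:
T(S) = S*(S + (-1 + S)/(2*S)) (T(S) = ((S + S)*(S + (S - 1)/(S + S)))/2 = ((2*S)*(S + (-1 + S)/((2*S))))/2 = ((2*S)*(S + (-1 + S)*(1/(2*S))))/2 = ((2*S)*(S + (-1 + S)/(2*S)))/2 = (2*S*(S + (-1 + S)/(2*S)))/2 = S*(S + (-1 + S)/(2*S)))
C(W) = -2*sqrt(W)
(-705 - 119)*C(T(-3)) = (-705 - 119)*(-2*sqrt(-1/2 + (-3)**2 + (1/2)*(-3))) = -(-1648)*sqrt(-1/2 + 9 - 3/2) = -(-1648)*sqrt(7) = 1648*sqrt(7)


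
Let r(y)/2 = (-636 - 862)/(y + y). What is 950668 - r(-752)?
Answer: 357450419/376 ≈ 9.5067e+5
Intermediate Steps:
r(y) = -1498/y (r(y) = 2*((-636 - 862)/(y + y)) = 2*(-1498*1/(2*y)) = 2*(-749/y) = -1498/y)
950668 - r(-752) = 950668 - (-1498)/(-752) = 950668 - (-1498)*(-1)/752 = 950668 - 1*749/376 = 950668 - 749/376 = 357450419/376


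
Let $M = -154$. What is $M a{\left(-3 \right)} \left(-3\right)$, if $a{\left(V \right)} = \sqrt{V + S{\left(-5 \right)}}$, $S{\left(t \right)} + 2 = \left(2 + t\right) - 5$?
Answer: $462 i \sqrt{13} \approx 1665.8 i$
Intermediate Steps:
$S{\left(t \right)} = -5 + t$ ($S{\left(t \right)} = -2 + \left(\left(2 + t\right) - 5\right) = -2 + \left(-3 + t\right) = -5 + t$)
$a{\left(V \right)} = \sqrt{-10 + V}$ ($a{\left(V \right)} = \sqrt{V - 10} = \sqrt{-10 + V}$)
$M a{\left(-3 \right)} \left(-3\right) = - 154 \sqrt{-10 - 3} \left(-3\right) = - 154 \sqrt{-13} \left(-3\right) = - 154 i \sqrt{13} \left(-3\right) = - 154 \left(- 3 i \sqrt{13}\right) = 462 i \sqrt{13}$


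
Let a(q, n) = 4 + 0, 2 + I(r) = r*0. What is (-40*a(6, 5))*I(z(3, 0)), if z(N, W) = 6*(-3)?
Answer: 320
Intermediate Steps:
z(N, W) = -18
I(r) = -2 (I(r) = -2 + r*0 = -2 + 0 = -2)
a(q, n) = 4
(-40*a(6, 5))*I(z(3, 0)) = -40*4*(-2) = -160*(-2) = 320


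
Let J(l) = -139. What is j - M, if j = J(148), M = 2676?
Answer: -2815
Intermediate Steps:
j = -139
j - M = -139 - 1*2676 = -139 - 2676 = -2815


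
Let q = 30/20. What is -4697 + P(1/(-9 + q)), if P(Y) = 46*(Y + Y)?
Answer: -70639/15 ≈ -4709.3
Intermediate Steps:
q = 3/2 (q = 30*(1/20) = 3/2 ≈ 1.5000)
P(Y) = 92*Y (P(Y) = 46*(2*Y) = 92*Y)
-4697 + P(1/(-9 + q)) = -4697 + 92/(-9 + 3/2) = -4697 + 92/(-15/2) = -4697 + 92*(-2/15) = -4697 - 184/15 = -70639/15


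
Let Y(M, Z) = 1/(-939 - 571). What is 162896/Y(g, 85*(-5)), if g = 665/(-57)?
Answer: -245972960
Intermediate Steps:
g = -35/3 (g = 665*(-1/57) = -35/3 ≈ -11.667)
Y(M, Z) = -1/1510 (Y(M, Z) = 1/(-1510) = -1/1510)
162896/Y(g, 85*(-5)) = 162896/(-1/1510) = 162896*(-1510) = -245972960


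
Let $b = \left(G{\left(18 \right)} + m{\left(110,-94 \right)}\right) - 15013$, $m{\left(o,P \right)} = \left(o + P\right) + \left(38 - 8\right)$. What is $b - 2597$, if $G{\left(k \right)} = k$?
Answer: $-17546$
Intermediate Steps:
$m{\left(o,P \right)} = 30 + P + o$ ($m{\left(o,P \right)} = \left(P + o\right) + 30 = 30 + P + o$)
$b = -14949$ ($b = \left(18 + \left(30 - 94 + 110\right)\right) - 15013 = \left(18 + 46\right) - 15013 = 64 - 15013 = -14949$)
$b - 2597 = -14949 - 2597 = -17546$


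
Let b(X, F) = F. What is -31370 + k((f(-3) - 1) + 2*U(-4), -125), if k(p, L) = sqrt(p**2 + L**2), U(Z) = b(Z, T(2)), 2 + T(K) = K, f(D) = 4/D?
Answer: -31370 + sqrt(140674)/3 ≈ -31245.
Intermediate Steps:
T(K) = -2 + K
U(Z) = 0 (U(Z) = -2 + 2 = 0)
k(p, L) = sqrt(L**2 + p**2)
-31370 + k((f(-3) - 1) + 2*U(-4), -125) = -31370 + sqrt((-125)**2 + ((4/(-3) - 1) + 2*0)**2) = -31370 + sqrt(15625 + ((4*(-1/3) - 1) + 0)**2) = -31370 + sqrt(15625 + ((-4/3 - 1) + 0)**2) = -31370 + sqrt(15625 + (-7/3 + 0)**2) = -31370 + sqrt(15625 + (-7/3)**2) = -31370 + sqrt(15625 + 49/9) = -31370 + sqrt(140674/9) = -31370 + sqrt(140674)/3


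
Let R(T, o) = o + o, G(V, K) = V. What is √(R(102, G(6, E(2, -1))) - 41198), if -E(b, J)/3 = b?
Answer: I*√41186 ≈ 202.94*I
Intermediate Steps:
E(b, J) = -3*b
R(T, o) = 2*o
√(R(102, G(6, E(2, -1))) - 41198) = √(2*6 - 41198) = √(12 - 41198) = √(-41186) = I*√41186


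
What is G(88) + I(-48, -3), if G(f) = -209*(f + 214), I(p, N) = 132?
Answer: -62986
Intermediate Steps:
G(f) = -44726 - 209*f (G(f) = -209*(214 + f) = -44726 - 209*f)
G(88) + I(-48, -3) = (-44726 - 209*88) + 132 = (-44726 - 18392) + 132 = -63118 + 132 = -62986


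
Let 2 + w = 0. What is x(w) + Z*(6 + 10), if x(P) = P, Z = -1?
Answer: -18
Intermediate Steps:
w = -2 (w = -2 + 0 = -2)
x(w) + Z*(6 + 10) = -2 - (6 + 10) = -2 - 1*16 = -2 - 16 = -18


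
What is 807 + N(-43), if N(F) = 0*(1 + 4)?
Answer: 807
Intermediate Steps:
N(F) = 0 (N(F) = 0*5 = 0)
807 + N(-43) = 807 + 0 = 807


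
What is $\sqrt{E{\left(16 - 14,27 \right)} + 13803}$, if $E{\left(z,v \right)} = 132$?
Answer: $\sqrt{13935} \approx 118.05$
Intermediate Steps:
$\sqrt{E{\left(16 - 14,27 \right)} + 13803} = \sqrt{132 + 13803} = \sqrt{13935}$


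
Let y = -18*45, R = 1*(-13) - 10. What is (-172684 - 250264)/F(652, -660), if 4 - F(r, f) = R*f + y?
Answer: 211474/7183 ≈ 29.441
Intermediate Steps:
R = -23 (R = -13 - 10 = -23)
y = -810
F(r, f) = 814 + 23*f (F(r, f) = 4 - (-23*f - 810) = 4 - (-810 - 23*f) = 4 + (810 + 23*f) = 814 + 23*f)
(-172684 - 250264)/F(652, -660) = (-172684 - 250264)/(814 + 23*(-660)) = -422948/(814 - 15180) = -422948/(-14366) = -422948*(-1/14366) = 211474/7183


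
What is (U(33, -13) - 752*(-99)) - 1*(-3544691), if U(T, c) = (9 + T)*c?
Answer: 3618593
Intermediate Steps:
U(T, c) = c*(9 + T)
(U(33, -13) - 752*(-99)) - 1*(-3544691) = (-13*(9 + 33) - 752*(-99)) - 1*(-3544691) = (-13*42 + 74448) + 3544691 = (-546 + 74448) + 3544691 = 73902 + 3544691 = 3618593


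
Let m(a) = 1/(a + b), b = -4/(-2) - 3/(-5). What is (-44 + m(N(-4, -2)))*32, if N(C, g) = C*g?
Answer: -74464/53 ≈ -1405.0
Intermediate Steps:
b = 13/5 (b = -4*(-1/2) - 3*(-1/5) = 2 + 3/5 = 13/5 ≈ 2.6000)
m(a) = 1/(13/5 + a) (m(a) = 1/(a + 13/5) = 1/(13/5 + a))
(-44 + m(N(-4, -2)))*32 = (-44 + 5/(13 + 5*(-4*(-2))))*32 = (-44 + 5/(13 + 5*8))*32 = (-44 + 5/(13 + 40))*32 = (-44 + 5/53)*32 = -2327/53*32 = -74464/53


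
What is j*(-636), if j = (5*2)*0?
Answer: 0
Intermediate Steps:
j = 0 (j = 10*0 = 0)
j*(-636) = 0*(-636) = 0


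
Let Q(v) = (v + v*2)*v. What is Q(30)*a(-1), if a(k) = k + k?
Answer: -5400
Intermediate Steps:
a(k) = 2*k
Q(v) = 3*v² (Q(v) = (v + 2*v)*v = (3*v)*v = 3*v²)
Q(30)*a(-1) = (3*30²)*(2*(-1)) = (3*900)*(-2) = 2700*(-2) = -5400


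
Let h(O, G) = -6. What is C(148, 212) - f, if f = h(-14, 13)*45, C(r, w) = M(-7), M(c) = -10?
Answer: 260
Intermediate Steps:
C(r, w) = -10
f = -270 (f = -6*45 = -270)
C(148, 212) - f = -10 - 1*(-270) = -10 + 270 = 260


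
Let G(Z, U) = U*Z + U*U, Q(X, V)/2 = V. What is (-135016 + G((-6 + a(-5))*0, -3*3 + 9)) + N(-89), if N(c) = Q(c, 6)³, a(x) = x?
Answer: -133288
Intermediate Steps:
Q(X, V) = 2*V
G(Z, U) = U² + U*Z (G(Z, U) = U*Z + U² = U² + U*Z)
N(c) = 1728 (N(c) = (2*6)³ = 12³ = 1728)
(-135016 + G((-6 + a(-5))*0, -3*3 + 9)) + N(-89) = (-135016 + (-3*3 + 9)*((-3*3 + 9) + (-6 - 5)*0)) + 1728 = (-135016 + (-9 + 9)*((-9 + 9) - 11*0)) + 1728 = (-135016 + 0*(0 + 0)) + 1728 = (-135016 + 0*0) + 1728 = (-135016 + 0) + 1728 = -135016 + 1728 = -133288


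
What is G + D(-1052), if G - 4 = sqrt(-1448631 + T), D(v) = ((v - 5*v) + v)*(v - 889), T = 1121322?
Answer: -6125792 + I*sqrt(327309) ≈ -6.1258e+6 + 572.11*I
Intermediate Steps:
D(v) = -3*v*(-889 + v) (D(v) = (-4*v + v)*(-889 + v) = (-3*v)*(-889 + v) = -3*v*(-889 + v))
G = 4 + I*sqrt(327309) (G = 4 + sqrt(-1448631 + 1121322) = 4 + sqrt(-327309) = 4 + I*sqrt(327309) ≈ 4.0 + 572.11*I)
G + D(-1052) = (4 + I*sqrt(327309)) + 3*(-1052)*(889 - 1*(-1052)) = (4 + I*sqrt(327309)) + 3*(-1052)*(889 + 1052) = (4 + I*sqrt(327309)) + 3*(-1052)*1941 = (4 + I*sqrt(327309)) - 6125796 = -6125792 + I*sqrt(327309)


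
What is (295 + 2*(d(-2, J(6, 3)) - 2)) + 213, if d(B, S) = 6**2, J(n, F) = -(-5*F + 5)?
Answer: 576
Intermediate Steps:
J(n, F) = -5 + 5*F (J(n, F) = -(5 - 5*F) = -5 + 5*F)
d(B, S) = 36
(295 + 2*(d(-2, J(6, 3)) - 2)) + 213 = (295 + 2*(36 - 2)) + 213 = (295 + 2*34) + 213 = (295 + 68) + 213 = 363 + 213 = 576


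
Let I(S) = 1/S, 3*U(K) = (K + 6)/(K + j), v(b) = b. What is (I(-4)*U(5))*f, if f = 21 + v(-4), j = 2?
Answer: -187/84 ≈ -2.2262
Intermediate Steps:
U(K) = (6 + K)/(3*(2 + K)) (U(K) = ((K + 6)/(K + 2))/3 = ((6 + K)/(2 + K))/3 = (6 + K)/(3*(2 + K)))
f = 17 (f = 21 - 4 = 17)
(I(-4)*U(5))*f = (((6 + 5)/(3*(2 + 5)))/(-4))*17 = -11/(12*7)*17 = -¼*11/21*17 = -11/84*17 = -187/84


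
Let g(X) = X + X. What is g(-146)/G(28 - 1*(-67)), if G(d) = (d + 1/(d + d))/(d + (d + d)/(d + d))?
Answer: -1775360/6017 ≈ -295.06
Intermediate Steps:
G(d) = (d + 1/(2*d))/(1 + d) (G(d) = (d + 1/(2*d))/(d + (2*d)/((2*d))) = (d + 1/(2*d))/(d + (2*d)*(1/(2*d))) = (d + 1/(2*d))/(d + 1) = (d + 1/(2*d))/(1 + d))
g(X) = 2*X
g(-146)/G(28 - 1*(-67)) = (2*(-146))/(((1/2 + (28 - 1*(-67))**2)/((28 - 1*(-67))*(1 + (28 - 1*(-67)))))) = -292*(1 + (28 + 67))*(28 + 67)/(1/2 + (28 + 67)**2) = -292*95*(1 + 95)/(1/2 + 95**2) = -292*9120/(1/2 + 9025) = -292/((1/95)*(1/96)*(18051/2)) = -292/6017/6080 = -292*6080/6017 = -1775360/6017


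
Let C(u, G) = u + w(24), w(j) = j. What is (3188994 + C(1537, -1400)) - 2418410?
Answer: 772145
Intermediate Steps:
C(u, G) = 24 + u (C(u, G) = u + 24 = 24 + u)
(3188994 + C(1537, -1400)) - 2418410 = (3188994 + (24 + 1537)) - 2418410 = (3188994 + 1561) - 2418410 = 3190555 - 2418410 = 772145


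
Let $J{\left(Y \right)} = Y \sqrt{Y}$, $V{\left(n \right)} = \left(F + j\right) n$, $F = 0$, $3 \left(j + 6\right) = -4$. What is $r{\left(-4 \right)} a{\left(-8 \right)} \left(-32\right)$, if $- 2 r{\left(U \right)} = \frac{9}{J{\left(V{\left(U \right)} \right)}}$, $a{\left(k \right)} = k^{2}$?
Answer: $\frac{864 \sqrt{66}}{121} \approx 58.01$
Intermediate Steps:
$j = - \frac{22}{3}$ ($j = -6 + \frac{1}{3} \left(-4\right) = -6 - \frac{4}{3} = - \frac{22}{3} \approx -7.3333$)
$V{\left(n \right)} = - \frac{22 n}{3}$ ($V{\left(n \right)} = \left(0 - \frac{22}{3}\right) n = - \frac{22 n}{3}$)
$J{\left(Y \right)} = Y^{\frac{3}{2}}$
$r{\left(U \right)} = - \frac{27 \sqrt{66}}{968 \left(- U\right)^{\frac{3}{2}}}$ ($r{\left(U \right)} = - \frac{9 \frac{1}{\left(- \frac{22 U}{3}\right)^{\frac{3}{2}}}}{2} = - \frac{9 \frac{1}{\frac{22}{9} \sqrt{66} \left(- U\right)^{\frac{3}{2}}}}{2} = - \frac{9 \frac{3 \sqrt{66}}{484 \left(- U\right)^{\frac{3}{2}}}}{2} = - \frac{\frac{27}{484} \sqrt{66} \frac{1}{\left(- U\right)^{\frac{3}{2}}}}{2} = - \frac{27 \sqrt{66}}{968 \left(- U\right)^{\frac{3}{2}}}$)
$r{\left(-4 \right)} a{\left(-8 \right)} \left(-32\right) = - \frac{27 \sqrt{66}}{968 \cdot 4^{\frac{3}{2}}} \left(-8\right)^{2} \left(-32\right) = - \frac{27 \sqrt{66}}{968 \cdot 8} \cdot 64 \left(-32\right) = \left(- \frac{27}{968}\right) \sqrt{66} \cdot \frac{1}{8} \cdot 64 \left(-32\right) = - \frac{27 \sqrt{66}}{7744} \cdot 64 \left(-32\right) = - \frac{27 \sqrt{66}}{121} \left(-32\right) = \frac{864 \sqrt{66}}{121}$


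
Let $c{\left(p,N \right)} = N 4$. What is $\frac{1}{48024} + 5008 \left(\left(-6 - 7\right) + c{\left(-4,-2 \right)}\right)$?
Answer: $- \frac{5050588031}{48024} \approx -1.0517 \cdot 10^{5}$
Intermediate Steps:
$c{\left(p,N \right)} = 4 N$
$\frac{1}{48024} + 5008 \left(\left(-6 - 7\right) + c{\left(-4,-2 \right)}\right) = \frac{1}{48024} + 5008 \left(\left(-6 - 7\right) + 4 \left(-2\right)\right) = \frac{1}{48024} + 5008 \left(-13 - 8\right) = \frac{1}{48024} + 5008 \left(-21\right) = \frac{1}{48024} - 105168 = - \frac{5050588031}{48024}$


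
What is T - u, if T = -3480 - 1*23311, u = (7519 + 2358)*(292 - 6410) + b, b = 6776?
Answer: 60393919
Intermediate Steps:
u = -60420710 (u = (7519 + 2358)*(292 - 6410) + 6776 = 9877*(-6118) + 6776 = -60427486 + 6776 = -60420710)
T = -26791 (T = -3480 - 23311 = -26791)
T - u = -26791 - 1*(-60420710) = -26791 + 60420710 = 60393919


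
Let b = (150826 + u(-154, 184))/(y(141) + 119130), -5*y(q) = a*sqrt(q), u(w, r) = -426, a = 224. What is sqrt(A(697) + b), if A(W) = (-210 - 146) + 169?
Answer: sqrt(-55317275 + 20944*sqrt(141))/sqrt(297825 - 112*sqrt(141)) ≈ 13.628*I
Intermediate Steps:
A(W) = -187 (A(W) = -356 + 169 = -187)
y(q) = -224*sqrt(q)/5
b = 150400/(119130 - 224*sqrt(141)/5) (b = (150826 - 426)/(-224*sqrt(141)/5 + 119130) = 150400/(119130 - 224*sqrt(141)/5) ≈ 1.2681)
sqrt(A(697) + b) = sqrt(-187 + (37327400000/29565987307 + 42112000*sqrt(141)/88697961921)) = sqrt(-5491512226409/29565987307 + 42112000*sqrt(141)/88697961921)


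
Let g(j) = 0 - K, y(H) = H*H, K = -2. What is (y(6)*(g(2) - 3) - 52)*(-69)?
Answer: 6072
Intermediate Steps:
y(H) = H²
g(j) = 2 (g(j) = 0 - 1*(-2) = 0 + 2 = 2)
(y(6)*(g(2) - 3) - 52)*(-69) = (6²*(2 - 3) - 52)*(-69) = (36*(-1) - 52)*(-69) = (-36 - 52)*(-69) = -88*(-69) = 6072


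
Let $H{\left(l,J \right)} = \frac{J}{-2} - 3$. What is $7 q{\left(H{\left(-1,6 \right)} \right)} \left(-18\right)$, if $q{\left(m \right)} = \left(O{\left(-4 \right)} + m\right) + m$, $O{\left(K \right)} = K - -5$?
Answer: $1386$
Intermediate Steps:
$O{\left(K \right)} = 5 + K$ ($O{\left(K \right)} = K + 5 = 5 + K$)
$H{\left(l,J \right)} = -3 - \frac{J}{2}$ ($H{\left(l,J \right)} = J \left(- \frac{1}{2}\right) - 3 = - \frac{J}{2} - 3 = -3 - \frac{J}{2}$)
$q{\left(m \right)} = 1 + 2 m$ ($q{\left(m \right)} = \left(\left(5 - 4\right) + m\right) + m = \left(1 + m\right) + m = 1 + 2 m$)
$7 q{\left(H{\left(-1,6 \right)} \right)} \left(-18\right) = 7 \left(1 + 2 \left(-3 - 3\right)\right) \left(-18\right) = 7 \left(1 + 2 \left(-6\right)\right) \left(-18\right) = 7 \left(1 - 12\right) \left(-18\right) = 7 \left(-11\right) \left(-18\right) = \left(-77\right) \left(-18\right) = 1386$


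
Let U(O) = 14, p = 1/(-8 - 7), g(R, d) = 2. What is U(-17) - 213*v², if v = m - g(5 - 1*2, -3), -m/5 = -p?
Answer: -3437/3 ≈ -1145.7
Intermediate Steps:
p = -1/15 (p = 1/(-15) = -1/15 ≈ -0.066667)
m = -⅓ (m = -(-5)*(-1)/15 = -5*1/15 = -⅓ ≈ -0.33333)
v = -7/3 (v = -⅓ - 1*2 = -⅓ - 2 = -7/3 ≈ -2.3333)
U(-17) - 213*v² = 14 - 213*(-7/3)² = 14 - 213*49/9 = 14 - 3479/3 = -3437/3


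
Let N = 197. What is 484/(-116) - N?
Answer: -5834/29 ≈ -201.17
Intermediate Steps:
484/(-116) - N = 484/(-116) - 1*197 = 484*(-1/116) - 197 = -121/29 - 197 = -5834/29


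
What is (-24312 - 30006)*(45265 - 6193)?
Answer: -2122312896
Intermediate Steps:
(-24312 - 30006)*(45265 - 6193) = -54318*39072 = -2122312896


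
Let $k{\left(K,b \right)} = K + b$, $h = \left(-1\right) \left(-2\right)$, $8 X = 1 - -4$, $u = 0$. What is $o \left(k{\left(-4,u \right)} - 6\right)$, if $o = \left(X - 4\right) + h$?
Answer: $\frac{55}{4} \approx 13.75$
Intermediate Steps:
$X = \frac{5}{8}$ ($X = \frac{1 - -4}{8} = \frac{1 + 4}{8} = \frac{1}{8} \cdot 5 = \frac{5}{8} \approx 0.625$)
$h = 2$
$o = - \frac{11}{8}$ ($o = \left(\frac{5}{8} - 4\right) + 2 = - \frac{27}{8} + 2 = - \frac{11}{8} \approx -1.375$)
$o \left(k{\left(-4,u \right)} - 6\right) = - \frac{11 \left(\left(-4 + 0\right) - 6\right)}{8} = - \frac{11 \left(-4 - 6\right)}{8} = \left(- \frac{11}{8}\right) \left(-10\right) = \frac{55}{4}$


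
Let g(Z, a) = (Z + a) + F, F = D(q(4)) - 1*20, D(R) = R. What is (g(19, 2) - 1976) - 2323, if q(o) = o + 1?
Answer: -4293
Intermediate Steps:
q(o) = 1 + o
F = -15 (F = (1 + 4) - 1*20 = 5 - 20 = -15)
g(Z, a) = -15 + Z + a (g(Z, a) = (Z + a) - 15 = -15 + Z + a)
(g(19, 2) - 1976) - 2323 = ((-15 + 19 + 2) - 1976) - 2323 = (6 - 1976) - 2323 = -1970 - 2323 = -4293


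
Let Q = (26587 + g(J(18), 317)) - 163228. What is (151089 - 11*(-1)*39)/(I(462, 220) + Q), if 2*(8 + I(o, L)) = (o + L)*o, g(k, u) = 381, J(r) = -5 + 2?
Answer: 75759/10637 ≈ 7.1222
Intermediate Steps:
J(r) = -3
I(o, L) = -8 + o*(L + o)/2 (I(o, L) = -8 + ((o + L)*o)/2 = -8 + ((L + o)*o)/2 = -8 + (o*(L + o))/2 = -8 + o*(L + o)/2)
Q = -136260 (Q = (26587 + 381) - 163228 = 26968 - 163228 = -136260)
(151089 - 11*(-1)*39)/(I(462, 220) + Q) = (151089 - 11*(-1)*39)/((-8 + (½)*462² + (½)*220*462) - 136260) = (151089 + 11*39)/((-8 + (½)*213444 + 50820) - 136260) = (151089 + 429)/((-8 + 106722 + 50820) - 136260) = 151518/(157534 - 136260) = 151518/21274 = 151518*(1/21274) = 75759/10637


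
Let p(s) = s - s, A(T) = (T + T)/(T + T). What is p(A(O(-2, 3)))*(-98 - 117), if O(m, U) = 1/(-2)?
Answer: 0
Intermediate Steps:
O(m, U) = -1/2
A(T) = 1 (A(T) = (2*T)/((2*T)) = (2*T)*(1/(2*T)) = 1)
p(s) = 0
p(A(O(-2, 3)))*(-98 - 117) = 0*(-98 - 117) = 0*(-215) = 0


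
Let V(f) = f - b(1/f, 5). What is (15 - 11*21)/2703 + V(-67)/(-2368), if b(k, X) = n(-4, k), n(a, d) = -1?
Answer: -55515/1066784 ≈ -0.052040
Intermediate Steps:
b(k, X) = -1
V(f) = 1 + f (V(f) = f - 1*(-1) = f + 1 = 1 + f)
(15 - 11*21)/2703 + V(-67)/(-2368) = (15 - 11*21)/2703 + (1 - 67)/(-2368) = (15 - 231)*(1/2703) - 66*(-1/2368) = -216*1/2703 + 33/1184 = -72/901 + 33/1184 = -55515/1066784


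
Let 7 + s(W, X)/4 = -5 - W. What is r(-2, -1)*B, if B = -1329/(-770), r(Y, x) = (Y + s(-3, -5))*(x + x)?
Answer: 50502/385 ≈ 131.17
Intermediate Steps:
s(W, X) = -48 - 4*W (s(W, X) = -28 + 4*(-5 - W) = -28 + (-20 - 4*W) = -48 - 4*W)
r(Y, x) = 2*x*(-36 + Y) (r(Y, x) = (Y + (-48 - 4*(-3)))*(x + x) = (Y + (-48 + 12))*(2*x) = (Y - 36)*(2*x) = (-36 + Y)*(2*x) = 2*x*(-36 + Y))
B = 1329/770 (B = -1329*(-1/770) = 1329/770 ≈ 1.7260)
r(-2, -1)*B = (2*(-1)*(-36 - 2))*(1329/770) = (2*(-1)*(-38))*(1329/770) = 76*(1329/770) = 50502/385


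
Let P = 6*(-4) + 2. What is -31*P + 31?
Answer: 713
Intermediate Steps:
P = -22 (P = -24 + 2 = -22)
-31*P + 31 = -31*(-22) + 31 = 682 + 31 = 713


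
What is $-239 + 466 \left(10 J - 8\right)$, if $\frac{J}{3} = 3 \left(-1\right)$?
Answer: $-45907$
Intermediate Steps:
$J = -9$ ($J = 3 \cdot 3 \left(-1\right) = 3 \left(-3\right) = -9$)
$-239 + 466 \left(10 J - 8\right) = -239 + 466 \left(10 \left(-9\right) - 8\right) = -239 + 466 \left(-90 - 8\right) = -239 + 466 \left(-98\right) = -239 - 45668 = -45907$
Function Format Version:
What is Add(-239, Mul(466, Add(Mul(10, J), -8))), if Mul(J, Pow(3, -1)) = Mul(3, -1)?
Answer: -45907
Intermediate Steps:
J = -9 (J = Mul(3, Mul(3, -1)) = Mul(3, -3) = -9)
Add(-239, Mul(466, Add(Mul(10, J), -8))) = Add(-239, Mul(466, Add(Mul(10, -9), -8))) = Add(-239, Mul(466, Add(-90, -8))) = Add(-239, Mul(466, -98)) = Add(-239, -45668) = -45907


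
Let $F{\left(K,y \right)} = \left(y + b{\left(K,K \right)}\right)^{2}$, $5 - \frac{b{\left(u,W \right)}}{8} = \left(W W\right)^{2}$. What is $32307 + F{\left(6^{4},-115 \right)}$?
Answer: $509354311039954988490069036$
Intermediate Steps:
$b{\left(u,W \right)} = 40 - 8 W^{4}$ ($b{\left(u,W \right)} = 40 - 8 \left(W W\right)^{2} = 40 - 8 \left(W^{2}\right)^{2} = 40 - 8 W^{4}$)
$F{\left(K,y \right)} = \left(40 + y - 8 K^{4}\right)^{2}$ ($F{\left(K,y \right)} = \left(y - \left(-40 + 8 K^{4}\right)\right)^{2} = \left(40 + y - 8 K^{4}\right)^{2}$)
$32307 + F{\left(6^{4},-115 \right)} = 32307 + \left(40 - 115 - 8 \left(6^{4}\right)^{4}\right)^{2} = 32307 + \left(40 - 115 - 8 \cdot 1296^{4}\right)^{2} = 32307 + \left(40 - 115 - 22568879259648\right)^{2} = 32307 + \left(-22568879259723\right)^{2} = 32307 + 509354311039954988490036729 = 509354311039954988490069036$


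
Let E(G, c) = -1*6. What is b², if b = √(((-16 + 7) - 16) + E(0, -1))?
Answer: -31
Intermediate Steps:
E(G, c) = -6
b = I*√31 (b = √(((-16 + 7) - 16) - 6) = √((-9 - 16) - 6) = √(-25 - 6) = √(-31) = I*√31 ≈ 5.5678*I)
b² = (I*√31)² = -31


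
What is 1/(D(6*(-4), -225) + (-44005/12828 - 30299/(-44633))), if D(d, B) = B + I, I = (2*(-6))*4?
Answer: -572552124/157882129445 ≈ -0.0036265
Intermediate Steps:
I = -48 (I = -12*4 = -48)
D(d, B) = -48 + B (D(d, B) = B - 48 = -48 + B)
1/(D(6*(-4), -225) + (-44005/12828 - 30299/(-44633))) = 1/((-48 - 225) + (-44005/12828 - 30299/(-44633))) = 1/(-273 + (-44005*1/12828 - 30299*(-1/44633))) = 1/(-273 + (-44005/12828 + 30299/44633)) = 1/(-273 - 1575399593/572552124) = 1/(-157882129445/572552124) = -572552124/157882129445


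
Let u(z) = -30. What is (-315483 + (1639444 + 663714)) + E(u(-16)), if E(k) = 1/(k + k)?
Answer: 119260499/60 ≈ 1.9877e+6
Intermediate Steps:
E(k) = 1/(2*k)
(-315483 + (1639444 + 663714)) + E(u(-16)) = (-315483 + (1639444 + 663714)) + (½)/(-30) = (-315483 + 2303158) + (½)*(-1/30) = 1987675 - 1/60 = 119260499/60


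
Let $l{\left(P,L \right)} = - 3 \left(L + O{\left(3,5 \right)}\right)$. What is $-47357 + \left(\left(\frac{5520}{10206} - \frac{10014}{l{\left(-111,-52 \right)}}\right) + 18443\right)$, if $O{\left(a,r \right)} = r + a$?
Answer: $- \frac{1084838437}{37422} \approx -28989.0$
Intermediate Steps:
$O{\left(a,r \right)} = a + r$
$l{\left(P,L \right)} = -24 - 3 L$ ($l{\left(P,L \right)} = - 3 \left(L + \left(3 + 5\right)\right) = - 3 \left(L + 8\right) = - 3 \left(8 + L\right) = -24 - 3 L$)
$-47357 + \left(\left(\frac{5520}{10206} - \frac{10014}{l{\left(-111,-52 \right)}}\right) + 18443\right) = -47357 + \left(\left(\frac{5520}{10206} - \frac{10014}{-24 - -156}\right) + 18443\right) = -47357 + \left(\left(5520 \cdot \frac{1}{10206} - \frac{10014}{-24 + 156}\right) + 18443\right) = -47357 + \left(\left(\frac{920}{1701} - \frac{10014}{132}\right) + 18443\right) = -47357 + \left(\left(\frac{920}{1701} - \frac{1669}{22}\right) + 18443\right) = -47357 + \left(- \frac{2818729}{37422} + 18443\right) = -47357 + \frac{687355217}{37422} = - \frac{1084838437}{37422}$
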